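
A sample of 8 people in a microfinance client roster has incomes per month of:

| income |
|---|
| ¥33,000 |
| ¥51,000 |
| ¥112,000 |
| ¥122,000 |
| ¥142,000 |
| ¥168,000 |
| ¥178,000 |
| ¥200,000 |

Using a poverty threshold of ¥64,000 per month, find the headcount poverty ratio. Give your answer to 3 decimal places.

0.250

2 of the 8 people have income below ¥64,000.
H = 2/8 = 0.250.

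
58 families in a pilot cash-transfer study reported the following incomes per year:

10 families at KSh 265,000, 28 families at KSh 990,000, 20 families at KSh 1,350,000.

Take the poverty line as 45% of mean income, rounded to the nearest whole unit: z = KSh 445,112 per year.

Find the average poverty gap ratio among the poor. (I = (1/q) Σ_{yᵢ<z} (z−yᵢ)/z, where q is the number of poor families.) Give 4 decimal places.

Below z: 10×KSh 265,000 (q = 10 of N = 58).
Shortfall ratios (z−y)/z: 0.4046 (×10); sum = 4.046442.
I averages over the q = 10 poor units only: 4.046442 / 10 = 0.4046.

0.4046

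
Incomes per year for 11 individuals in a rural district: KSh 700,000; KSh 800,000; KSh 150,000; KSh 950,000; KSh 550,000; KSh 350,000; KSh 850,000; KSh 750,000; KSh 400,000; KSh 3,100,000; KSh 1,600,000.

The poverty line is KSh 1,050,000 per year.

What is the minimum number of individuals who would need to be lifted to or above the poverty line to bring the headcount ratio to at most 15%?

Currently q = 9 of N = 11 are below the line (H = 0.818).
A headcount ratio of at most 15% allows at most ⌊0.15 × 11⌋ = 1 poor individuals.
So at least 9 − 1 = 8 must be lifted.

8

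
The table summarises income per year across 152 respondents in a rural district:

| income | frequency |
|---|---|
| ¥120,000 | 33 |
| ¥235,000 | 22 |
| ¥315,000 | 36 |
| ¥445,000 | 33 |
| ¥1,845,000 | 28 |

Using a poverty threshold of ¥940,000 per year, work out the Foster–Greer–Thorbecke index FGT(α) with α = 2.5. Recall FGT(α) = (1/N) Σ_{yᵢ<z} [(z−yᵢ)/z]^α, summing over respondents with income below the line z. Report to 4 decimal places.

0.3539

Below z: 33×¥120,000, 22×¥235,000, 36×¥315,000, 33×¥445,000 (q = 124 of N = 152).
Shortfall ratios: (940000−120000)/940000 = 0.8723 (×33); (940000−235000)/940000 = 0.7500 (×22); (940000−315000)/940000 = 0.6649 (×36); (940000−445000)/940000 = 0.5266 (×33).
Raised to α = 2.5: 0.71075 (×33); 0.48714 (×22); 0.36048 (×36); 0.20123 (×33).
Sum = 53.789570; FGT(2.5) = 53.789570 / 152 = 0.3539.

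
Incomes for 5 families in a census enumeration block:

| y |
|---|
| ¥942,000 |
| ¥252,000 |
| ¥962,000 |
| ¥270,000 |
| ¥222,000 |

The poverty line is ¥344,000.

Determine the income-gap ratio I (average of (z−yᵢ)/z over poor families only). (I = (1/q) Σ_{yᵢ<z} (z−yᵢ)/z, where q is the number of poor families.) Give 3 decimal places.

Below z: ¥222,000, ¥252,000, ¥270,000 (q = 3 of N = 5).
Shortfall ratios (z−y)/z: 0.3547, 0.2674, 0.2151; sum = 0.837209.
The income-gap ratio divides by q (the poor only): 0.837209 / 3 = 0.279.

0.279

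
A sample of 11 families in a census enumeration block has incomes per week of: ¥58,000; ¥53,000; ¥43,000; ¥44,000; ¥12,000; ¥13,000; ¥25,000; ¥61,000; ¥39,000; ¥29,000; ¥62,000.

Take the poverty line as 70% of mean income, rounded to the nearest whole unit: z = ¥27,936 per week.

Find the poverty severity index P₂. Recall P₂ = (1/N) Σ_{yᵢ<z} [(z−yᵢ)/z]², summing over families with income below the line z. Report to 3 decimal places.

0.057

Poor units: ¥12,000, ¥13,000, ¥25,000 (q = 3 of N = 11).
Gap ratios (z−y)/z: (27936−12000)/27936 = 0.5704; (27936−13000)/27936 = 0.5347; (27936−25000)/27936 = 0.1051.
Squared: 0.3254; 0.2859; 0.0110.
Sum = 0.622306; P₂ = 0.622306 / 11 = 0.057.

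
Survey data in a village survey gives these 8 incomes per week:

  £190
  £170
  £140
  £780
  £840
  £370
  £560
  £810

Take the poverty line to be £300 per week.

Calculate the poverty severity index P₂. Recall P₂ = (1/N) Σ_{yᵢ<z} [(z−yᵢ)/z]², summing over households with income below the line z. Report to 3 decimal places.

Below z: £140, £170, £190 (q = 3 of N = 8).
Shortfall ratios: (300−140)/300 = 0.5333; (300−170)/300 = 0.4333; (300−190)/300 = 0.3667.
Squared: 0.2844; 0.1878; 0.1344.
Sum = 0.606667; P₂ = 0.606667 / 8 = 0.076.

0.076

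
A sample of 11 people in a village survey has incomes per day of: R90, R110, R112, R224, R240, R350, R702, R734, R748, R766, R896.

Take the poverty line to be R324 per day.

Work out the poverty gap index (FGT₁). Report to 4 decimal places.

0.2368

Below the line: R90, R110, R112, R224, R240 (q = 5 of N = 11).
Normalized shortfalls: (324−90)/324 = 0.7222; (324−110)/324 = 0.6605; (324−112)/324 = 0.6543; (324−224)/324 = 0.3086; (324−240)/324 = 0.2593.
Sum of shortfalls = 2.604938; P₁ averages over all N: 2.604938 / 11 = 0.2368.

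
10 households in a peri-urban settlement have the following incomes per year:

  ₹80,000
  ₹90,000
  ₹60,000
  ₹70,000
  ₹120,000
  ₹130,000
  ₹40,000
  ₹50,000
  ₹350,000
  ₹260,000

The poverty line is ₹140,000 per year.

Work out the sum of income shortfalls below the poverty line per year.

Below the line: ₹40,000, ₹50,000, ₹60,000, ₹70,000, ₹80,000, ₹90,000, ₹120,000, ₹130,000 (q = 8 of N = 10).
Individual gaps: 140000−40000 = 100000; 140000−50000 = 90000; 140000−60000 = 80000; 140000−70000 = 70000; 140000−80000 = 60000; 140000−90000 = 50000; 140000−120000 = 20000; 140000−130000 = 10000.
Aggregate gap = ₹480,000.

₹480,000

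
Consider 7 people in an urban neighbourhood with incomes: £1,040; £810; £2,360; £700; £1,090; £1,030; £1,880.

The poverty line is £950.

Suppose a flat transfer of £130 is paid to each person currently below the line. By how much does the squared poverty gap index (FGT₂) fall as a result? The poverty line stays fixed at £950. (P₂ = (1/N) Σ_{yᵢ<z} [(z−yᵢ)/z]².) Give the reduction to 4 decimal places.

Before: below the line — £700, £810; squared poverty gap index (FGT₂) = 0.012996.
After the £130 transfer: below the line — £830, £940; squared poverty gap index (FGT₂) = 0.002295.
Reduction = 0.012996 − 0.002295 = 0.0107.

0.0107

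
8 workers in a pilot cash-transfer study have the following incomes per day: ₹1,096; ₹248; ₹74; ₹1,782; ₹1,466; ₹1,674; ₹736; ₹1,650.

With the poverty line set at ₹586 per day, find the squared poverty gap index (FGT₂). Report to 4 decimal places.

0.1370

Below z: ₹74, ₹248 (q = 2 of N = 8).
Gap ratios (z−y)/z: (586−74)/586 = 0.8737; (586−248)/586 = 0.5768.
Squared: 0.7634; 0.3327.
Sum = 1.096076; P₂ = 1.096076 / 8 = 0.1370.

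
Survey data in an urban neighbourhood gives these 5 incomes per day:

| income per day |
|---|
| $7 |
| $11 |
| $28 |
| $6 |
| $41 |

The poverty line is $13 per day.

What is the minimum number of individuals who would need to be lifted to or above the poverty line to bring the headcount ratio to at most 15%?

3

3 of the 5 individuals are poor, so H = 3/5 = 0.600.
A headcount ratio of at most 15% allows at most ⌊0.15 × 5⌋ = 0 poor individuals.
So at least 3 − 0 = 3 must be lifted.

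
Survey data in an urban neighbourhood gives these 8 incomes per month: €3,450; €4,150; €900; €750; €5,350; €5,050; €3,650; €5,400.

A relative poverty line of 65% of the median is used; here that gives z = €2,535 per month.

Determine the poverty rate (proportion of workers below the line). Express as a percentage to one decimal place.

25.0%

2 of the 8 workers have income below €2,535.
H = 2/8 = 25.0%.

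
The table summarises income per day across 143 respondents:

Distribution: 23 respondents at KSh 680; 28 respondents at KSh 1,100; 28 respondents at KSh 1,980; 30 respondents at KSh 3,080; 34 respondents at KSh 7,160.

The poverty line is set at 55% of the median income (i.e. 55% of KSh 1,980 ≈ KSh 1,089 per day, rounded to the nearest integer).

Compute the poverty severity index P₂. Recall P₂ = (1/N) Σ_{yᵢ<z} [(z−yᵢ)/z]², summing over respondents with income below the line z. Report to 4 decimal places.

Incomes under z: 23×KSh 680 (q = 23 of N = 143).
Gap ratios (z−y)/z: (1089−680)/1089 = 0.3756 (×23).
Squared: 0.1411 (×23).
Sum = 3.244283; P₂ = 3.244283 / 143 = 0.0227.

0.0227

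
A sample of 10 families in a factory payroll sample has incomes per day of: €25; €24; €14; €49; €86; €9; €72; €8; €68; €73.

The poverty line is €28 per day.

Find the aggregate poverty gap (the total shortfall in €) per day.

Below z: €8, €9, €14, €24, €25 (q = 5 of N = 10).
Individual gaps: 28−8 = 20; 28−9 = 19; 28−14 = 14; 28−24 = 4; 28−25 = 3.
Aggregate gap = €60.

€60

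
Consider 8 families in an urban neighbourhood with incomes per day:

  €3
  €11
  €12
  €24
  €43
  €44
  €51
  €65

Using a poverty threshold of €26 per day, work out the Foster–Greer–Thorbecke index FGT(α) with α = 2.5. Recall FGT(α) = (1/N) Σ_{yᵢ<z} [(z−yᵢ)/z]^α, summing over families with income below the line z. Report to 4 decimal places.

0.1504

Below the line: €3, €11, €12, €24 (q = 4 of N = 8).
Gap ratios (z−y)/z: (26−3)/26 = 0.8846; (26−11)/26 = 0.5769; (26−12)/26 = 0.5385; (26−24)/26 = 0.0769.
Raised to α = 2.5: 0.73601; 0.25281; 0.21276; 0.00164.
Sum = 1.203224; FGT(2.5) = 1.203224 / 8 = 0.1504.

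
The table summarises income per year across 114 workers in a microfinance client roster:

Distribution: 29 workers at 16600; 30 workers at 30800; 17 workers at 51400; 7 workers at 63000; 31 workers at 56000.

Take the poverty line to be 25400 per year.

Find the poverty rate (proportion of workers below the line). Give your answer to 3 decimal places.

29 of the 114 workers have income below 25400.
H = 29/114 = 0.254.

0.254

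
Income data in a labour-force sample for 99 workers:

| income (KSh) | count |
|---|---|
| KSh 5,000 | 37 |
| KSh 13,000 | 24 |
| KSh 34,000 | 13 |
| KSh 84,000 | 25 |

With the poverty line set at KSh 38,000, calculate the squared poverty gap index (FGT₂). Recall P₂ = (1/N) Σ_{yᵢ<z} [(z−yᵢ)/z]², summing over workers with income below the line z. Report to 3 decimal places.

Below the line: 37×KSh 5,000, 24×KSh 13,000, 13×KSh 34,000 (q = 74 of N = 99).
Gap ratios (z−y)/z: (38000−5000)/38000 = 0.8684 (×37); (38000−13000)/38000 = 0.6579 (×24); (38000−34000)/38000 = 0.1053 (×13).
Squared: 0.7542 (×37); 0.4328 (×24); 0.0111 (×13).
Sum = 38.435596; P₂ = 38.435596 / 99 = 0.388.

0.388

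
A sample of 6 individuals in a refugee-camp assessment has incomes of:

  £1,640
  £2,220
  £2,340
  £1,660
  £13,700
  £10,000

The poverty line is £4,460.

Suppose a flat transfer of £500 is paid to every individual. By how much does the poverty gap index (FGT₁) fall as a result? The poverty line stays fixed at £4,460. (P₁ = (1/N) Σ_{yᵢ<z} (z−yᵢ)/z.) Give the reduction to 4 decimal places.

0.0747

Before: below the line — £1,640, £1,660, £2,220, £2,340; poverty gap index (FGT₁) = 0.372945.
After the £500 transfer: below the line — £2,140, £2,160, £2,720, £2,840; poverty gap index (FGT₁) = 0.298206.
Reduction = 0.372945 − 0.298206 = 0.0747.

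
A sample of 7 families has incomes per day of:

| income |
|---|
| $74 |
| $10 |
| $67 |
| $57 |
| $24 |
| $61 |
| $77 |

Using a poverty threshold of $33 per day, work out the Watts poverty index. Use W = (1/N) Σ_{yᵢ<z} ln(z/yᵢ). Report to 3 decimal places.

0.216

Below z: $10, $24 (q = 2 of N = 7).
ln(z/y) terms: ln(33/10) = 1.1939; ln(33/24) = 0.3185.
W = 1.512376 / 7 = 0.216.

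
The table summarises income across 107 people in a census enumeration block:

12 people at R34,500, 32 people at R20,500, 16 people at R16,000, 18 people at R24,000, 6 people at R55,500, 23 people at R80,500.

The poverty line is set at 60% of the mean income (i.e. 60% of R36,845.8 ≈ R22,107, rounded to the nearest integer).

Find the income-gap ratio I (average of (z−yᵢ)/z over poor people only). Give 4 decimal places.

Below the line: 16×R16,000, 32×R20,500 (q = 48 of N = 107).
Relative gaps: 0.2762 (×16), 0.0727 (×32); sum = 6.746099.
The income-gap ratio divides by q (the poor only): 6.746099 / 48 = 0.1405.

0.1405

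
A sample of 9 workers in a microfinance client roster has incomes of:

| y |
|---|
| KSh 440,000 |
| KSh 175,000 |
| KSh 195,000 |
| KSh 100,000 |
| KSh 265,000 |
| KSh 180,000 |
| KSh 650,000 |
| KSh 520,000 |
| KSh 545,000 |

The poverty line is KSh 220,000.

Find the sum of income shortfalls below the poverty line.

Poor units: KSh 100,000, KSh 175,000, KSh 180,000, KSh 195,000 (q = 4 of N = 9).
Individual gaps: 220000−100000 = 120000; 220000−175000 = 45000; 220000−180000 = 40000; 220000−195000 = 25000.
Aggregate gap = KSh 230,000.

KSh 230,000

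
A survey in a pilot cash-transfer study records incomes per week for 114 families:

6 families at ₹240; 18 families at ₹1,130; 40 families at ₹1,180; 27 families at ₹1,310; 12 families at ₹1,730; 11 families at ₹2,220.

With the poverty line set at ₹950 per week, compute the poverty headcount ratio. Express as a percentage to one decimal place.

6 of the 114 families have income below ₹950.
H = 6/114 = 5.3%.

5.3%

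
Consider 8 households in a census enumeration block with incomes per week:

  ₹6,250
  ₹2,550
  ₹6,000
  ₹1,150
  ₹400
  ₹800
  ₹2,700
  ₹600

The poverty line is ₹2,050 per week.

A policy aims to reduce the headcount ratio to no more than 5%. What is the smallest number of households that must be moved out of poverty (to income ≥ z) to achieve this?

4 of the 8 households are poor, so H = 4/8 = 0.500.
A headcount ratio of at most 5% allows at most ⌊0.05 × 8⌋ = 0 poor households.
So at least 4 − 0 = 4 must be lifted.

4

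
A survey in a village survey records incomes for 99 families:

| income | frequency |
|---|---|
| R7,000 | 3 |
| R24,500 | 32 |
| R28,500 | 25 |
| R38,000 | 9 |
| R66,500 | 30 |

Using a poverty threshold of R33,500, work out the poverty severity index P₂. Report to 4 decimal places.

Below the line: 3×R7,000, 32×R24,500, 25×R28,500 (q = 60 of N = 99).
Relative gaps: (33500−7000)/33500 = 0.7910 (×3); (33500−24500)/33500 = 0.2687 (×32); (33500−28500)/33500 = 0.1493 (×25).
Squared: 0.6258 (×3); 0.0722 (×32); 0.0223 (×25).
Sum = 4.743818; P₂ = 4.743818 / 99 = 0.0479.

0.0479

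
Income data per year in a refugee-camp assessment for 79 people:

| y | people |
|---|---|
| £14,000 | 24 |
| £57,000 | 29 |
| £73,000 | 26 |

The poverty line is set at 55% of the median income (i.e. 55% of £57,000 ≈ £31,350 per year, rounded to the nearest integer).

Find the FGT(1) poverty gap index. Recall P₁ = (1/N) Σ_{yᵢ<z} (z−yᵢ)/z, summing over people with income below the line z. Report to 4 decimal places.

Poor units: 24×£14,000 (q = 24 of N = 79).
Relative gaps: (31350−14000)/31350 = 0.5534 (×24).
Sum of shortfalls = 13.282297; P₁ averages over all N: 13.282297 / 79 = 0.1681.

0.1681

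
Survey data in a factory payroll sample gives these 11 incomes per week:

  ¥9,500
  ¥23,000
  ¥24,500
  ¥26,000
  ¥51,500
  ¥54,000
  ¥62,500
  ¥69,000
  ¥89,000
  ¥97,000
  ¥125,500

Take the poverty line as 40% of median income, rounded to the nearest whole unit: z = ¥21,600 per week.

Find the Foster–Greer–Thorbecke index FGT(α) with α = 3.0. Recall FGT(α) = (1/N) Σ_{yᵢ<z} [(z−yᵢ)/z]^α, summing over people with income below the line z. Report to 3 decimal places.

Incomes under z: ¥9,500 (q = 1 of N = 11).
Gap ratios (z−y)/z: (21600−9500)/21600 = 0.5602.
Raised to α = 3.0: 0.17579.
Sum = 0.175790; FGT(3.0) = 0.175790 / 11 = 0.016.

0.016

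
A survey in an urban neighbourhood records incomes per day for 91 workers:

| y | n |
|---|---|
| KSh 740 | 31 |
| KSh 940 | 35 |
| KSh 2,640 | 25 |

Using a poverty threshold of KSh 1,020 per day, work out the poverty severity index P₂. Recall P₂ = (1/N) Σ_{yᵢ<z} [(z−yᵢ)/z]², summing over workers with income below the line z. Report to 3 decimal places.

0.028

Below the line: 31×KSh 740, 35×KSh 940 (q = 66 of N = 91).
Relative gaps: (1020−740)/1020 = 0.2745 (×31); (1020−940)/1020 = 0.0784 (×35).
Squared: 0.0754 (×31); 0.0062 (×35).
Sum = 2.551326; P₂ = 2.551326 / 91 = 0.028.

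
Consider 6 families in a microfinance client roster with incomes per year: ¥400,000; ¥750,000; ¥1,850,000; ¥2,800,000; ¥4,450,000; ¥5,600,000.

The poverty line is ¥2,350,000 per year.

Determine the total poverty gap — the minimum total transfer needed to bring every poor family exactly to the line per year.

¥4,050,000

Below the line: ¥400,000, ¥750,000, ¥1,850,000 (q = 3 of N = 6).
Individual gaps: 2350000−400000 = 1950000; 2350000−750000 = 1600000; 2350000−1850000 = 500000.
Aggregate gap = ¥4,050,000.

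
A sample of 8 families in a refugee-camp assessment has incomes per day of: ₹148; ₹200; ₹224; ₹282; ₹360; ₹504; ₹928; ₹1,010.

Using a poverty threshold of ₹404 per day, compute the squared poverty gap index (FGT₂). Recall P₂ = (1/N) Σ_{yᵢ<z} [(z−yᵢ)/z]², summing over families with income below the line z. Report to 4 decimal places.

0.1198

Below z: ₹148, ₹200, ₹224, ₹282, ₹360 (q = 5 of N = 8).
Shortfall ratios: (404−148)/404 = 0.6337; (404−200)/404 = 0.5050; (404−224)/404 = 0.4455; (404−282)/404 = 0.3020; (404−360)/404 = 0.1089.
Squared: 0.4015; 0.2550; 0.1985; 0.0912; 0.0119.
Sum = 0.958068; P₂ = 0.958068 / 8 = 0.1198.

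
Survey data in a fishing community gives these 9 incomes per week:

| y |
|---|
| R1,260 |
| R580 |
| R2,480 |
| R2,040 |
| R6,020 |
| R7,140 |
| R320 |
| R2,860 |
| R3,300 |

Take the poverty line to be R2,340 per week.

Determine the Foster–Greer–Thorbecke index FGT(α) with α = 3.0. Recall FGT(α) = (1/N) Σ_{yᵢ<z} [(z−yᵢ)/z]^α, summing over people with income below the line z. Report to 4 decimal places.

Below the line: R320, R580, R1,260, R2,040 (q = 4 of N = 9).
Relative gaps: (2340−320)/2340 = 0.8632; (2340−580)/2340 = 0.7521; (2340−1260)/2340 = 0.4615; (2340−2040)/2340 = 0.1282.
Raised to α = 3.0: 0.64329; 0.42549; 0.09832; 0.00211.
Sum = 1.169204; FGT(3.0) = 1.169204 / 9 = 0.1299.

0.1299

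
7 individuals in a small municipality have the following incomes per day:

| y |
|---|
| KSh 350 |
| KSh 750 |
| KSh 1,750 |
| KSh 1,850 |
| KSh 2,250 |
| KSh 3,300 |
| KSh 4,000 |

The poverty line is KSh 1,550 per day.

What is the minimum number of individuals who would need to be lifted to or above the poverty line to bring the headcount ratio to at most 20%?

2 of the 7 individuals are poor, so H = 2/7 = 0.286.
A headcount ratio of at most 20% allows at most ⌊0.20 × 7⌋ = 1 poor individuals.
So at least 2 − 1 = 1 must be lifted.

1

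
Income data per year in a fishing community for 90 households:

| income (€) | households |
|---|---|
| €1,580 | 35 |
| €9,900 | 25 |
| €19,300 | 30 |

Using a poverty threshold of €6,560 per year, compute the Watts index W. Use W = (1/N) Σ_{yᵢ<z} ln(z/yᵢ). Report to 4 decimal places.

Below z: 35×€1,580 (q = 35 of N = 90).
Log shortfalls: ln(6560/1580) = 1.4236 (×35).
W = 49.824801 / 90 = 0.5536.

0.5536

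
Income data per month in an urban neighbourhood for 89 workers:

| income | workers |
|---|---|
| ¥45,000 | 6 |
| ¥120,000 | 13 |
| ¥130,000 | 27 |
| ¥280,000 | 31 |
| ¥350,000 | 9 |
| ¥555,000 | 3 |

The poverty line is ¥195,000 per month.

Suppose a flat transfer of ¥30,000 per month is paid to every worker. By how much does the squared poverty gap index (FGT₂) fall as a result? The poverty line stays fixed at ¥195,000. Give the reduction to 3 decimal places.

0.052

Before: below the line — 6×¥45,000, 13×¥120,000, 27×¥130,000; squared poverty gap index (FGT₂) = 0.09521.
After the ¥30,000 transfer: below the line — 6×¥75,000, 13×¥150,000, 27×¥160,000; squared poverty gap index (FGT₂) = 0.04308.
Reduction = 0.09521 − 0.04308 = 0.052.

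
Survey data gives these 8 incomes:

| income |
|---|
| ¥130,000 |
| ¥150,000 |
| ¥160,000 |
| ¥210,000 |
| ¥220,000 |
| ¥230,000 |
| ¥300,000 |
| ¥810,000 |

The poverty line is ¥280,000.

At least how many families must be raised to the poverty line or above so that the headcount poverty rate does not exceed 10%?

Currently q = 6 of N = 8 are below the line (H = 0.750).
A headcount ratio of at most 10% allows at most ⌊0.10 × 8⌋ = 0 poor families.
So at least 6 − 0 = 6 must be lifted.

6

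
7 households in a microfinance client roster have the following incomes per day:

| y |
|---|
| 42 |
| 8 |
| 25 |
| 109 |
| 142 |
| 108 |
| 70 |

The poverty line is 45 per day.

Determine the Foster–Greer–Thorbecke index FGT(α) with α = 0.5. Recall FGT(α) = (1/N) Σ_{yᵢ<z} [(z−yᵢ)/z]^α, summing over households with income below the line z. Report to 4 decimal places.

Below z: 8, 25, 42 (q = 3 of N = 7).
Gap ratios (z−y)/z: (45−8)/45 = 0.8222; (45−25)/45 = 0.4444; (45−42)/45 = 0.0667.
Raised to α = 0.5: 0.90676; 0.66667; 0.25820.
Sum = 1.831630; FGT(0.5) = 1.831630 / 7 = 0.2617.

0.2617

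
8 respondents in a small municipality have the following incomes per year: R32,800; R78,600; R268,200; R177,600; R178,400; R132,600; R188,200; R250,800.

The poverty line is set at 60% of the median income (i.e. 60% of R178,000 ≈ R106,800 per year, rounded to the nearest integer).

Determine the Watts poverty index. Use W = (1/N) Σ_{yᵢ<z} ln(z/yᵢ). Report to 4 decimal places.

Below the line: R32,800, R78,600 (q = 2 of N = 8).
Log shortfalls: ln(106800/32800) = 1.1805; ln(106800/78600) = 0.3066.
W = 1.487116 / 8 = 0.1859.

0.1859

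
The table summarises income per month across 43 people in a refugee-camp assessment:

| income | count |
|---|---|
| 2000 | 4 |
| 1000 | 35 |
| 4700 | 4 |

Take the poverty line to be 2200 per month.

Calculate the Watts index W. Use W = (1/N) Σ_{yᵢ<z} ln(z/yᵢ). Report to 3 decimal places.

Below the line: 35×1000, 4×2000 (q = 39 of N = 43).
Log gaps: ln(2200/1000) = 0.7885 (×35); ln(2200/2000) = 0.0953 (×4).
W = 27.977248 / 43 = 0.651.

0.651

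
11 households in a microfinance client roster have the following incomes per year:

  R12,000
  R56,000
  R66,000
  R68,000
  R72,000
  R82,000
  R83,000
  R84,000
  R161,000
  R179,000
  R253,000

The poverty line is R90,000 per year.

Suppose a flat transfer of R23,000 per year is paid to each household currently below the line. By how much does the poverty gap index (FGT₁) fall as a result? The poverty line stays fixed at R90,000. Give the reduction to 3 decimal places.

Before: below the line — R12,000, R56,000, R66,000, R68,000, R72,000, R82,000, R83,000, R84,000; poverty gap index (FGT₁) = 0.19899.
After the R23,000 transfer: below the line — R35,000, R79,000, R89,000; poverty gap index (FGT₁) = 0.06768.
Reduction = 0.19899 − 0.06768 = 0.131.

0.131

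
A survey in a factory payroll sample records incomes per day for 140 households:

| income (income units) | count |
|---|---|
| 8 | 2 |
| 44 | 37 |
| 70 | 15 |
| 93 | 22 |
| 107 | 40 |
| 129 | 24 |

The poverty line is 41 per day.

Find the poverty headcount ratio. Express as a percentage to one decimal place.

2 of the 140 households have income below 41.
H = 2/140 = 1.4%.

1.4%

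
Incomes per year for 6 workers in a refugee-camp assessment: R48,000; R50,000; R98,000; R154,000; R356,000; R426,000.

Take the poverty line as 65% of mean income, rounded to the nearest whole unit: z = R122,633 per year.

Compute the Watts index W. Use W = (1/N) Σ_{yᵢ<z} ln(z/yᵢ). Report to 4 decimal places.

Below z: R48,000, R50,000, R98,000 (q = 3 of N = 6).
Log gaps: ln(122633/48000) = 0.9380; ln(122633/50000) = 0.8972; ln(122633/98000) = 0.2242.
W = 2.059397 / 6 = 0.3432.

0.3432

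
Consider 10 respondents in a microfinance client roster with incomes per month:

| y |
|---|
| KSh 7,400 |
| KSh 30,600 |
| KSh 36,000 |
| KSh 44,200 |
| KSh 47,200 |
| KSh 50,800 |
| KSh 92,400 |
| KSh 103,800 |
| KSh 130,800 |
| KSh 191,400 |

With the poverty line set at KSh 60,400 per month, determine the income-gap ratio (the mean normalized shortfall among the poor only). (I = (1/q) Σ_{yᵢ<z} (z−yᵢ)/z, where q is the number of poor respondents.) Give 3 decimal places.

Incomes under z: KSh 7,400, KSh 30,600, KSh 36,000, KSh 44,200, KSh 47,200, KSh 50,800 (q = 6 of N = 10).
Relative gaps: 0.8775, 0.4934, 0.4040, 0.2682, 0.2185, 0.1589; sum = 2.420530.
The income-gap ratio divides by q (the poor only): 2.420530 / 6 = 0.403.

0.403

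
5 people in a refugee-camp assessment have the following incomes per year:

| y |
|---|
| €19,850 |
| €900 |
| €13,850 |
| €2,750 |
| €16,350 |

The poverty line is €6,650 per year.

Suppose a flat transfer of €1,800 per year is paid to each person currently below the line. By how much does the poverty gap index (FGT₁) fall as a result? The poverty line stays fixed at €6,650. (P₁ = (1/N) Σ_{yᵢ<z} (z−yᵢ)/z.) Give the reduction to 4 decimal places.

Before: below the line — €900, €2,750; poverty gap index (FGT₁) = 0.290226.
After the €1,800 transfer: below the line — €2,700, €4,550; poverty gap index (FGT₁) = 0.181955.
Reduction = 0.290226 − 0.181955 = 0.1083.

0.1083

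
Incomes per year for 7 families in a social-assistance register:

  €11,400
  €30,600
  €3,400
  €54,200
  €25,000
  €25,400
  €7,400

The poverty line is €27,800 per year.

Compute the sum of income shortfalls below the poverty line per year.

€66,400

Poor units: €3,400, €7,400, €11,400, €25,000, €25,400 (q = 5 of N = 7).
Individual gaps: 27800−3400 = 24400; 27800−7400 = 20400; 27800−11400 = 16400; 27800−25000 = 2800; 27800−25400 = 2400.
Aggregate gap = €66,400.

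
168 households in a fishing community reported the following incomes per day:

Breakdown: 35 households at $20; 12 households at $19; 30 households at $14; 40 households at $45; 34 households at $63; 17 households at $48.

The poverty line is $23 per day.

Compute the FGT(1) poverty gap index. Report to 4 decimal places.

0.1095

Incomes under z: 30×$14, 12×$19, 35×$20 (q = 77 of N = 168).
Gap ratios (z−y)/z: (23−14)/23 = 0.3913 (×30); (23−19)/23 = 0.1739 (×12); (23−20)/23 = 0.1304 (×35).
Σ = 18.391304. Dividing by the full population N = 168 gives P₁ = 0.1095.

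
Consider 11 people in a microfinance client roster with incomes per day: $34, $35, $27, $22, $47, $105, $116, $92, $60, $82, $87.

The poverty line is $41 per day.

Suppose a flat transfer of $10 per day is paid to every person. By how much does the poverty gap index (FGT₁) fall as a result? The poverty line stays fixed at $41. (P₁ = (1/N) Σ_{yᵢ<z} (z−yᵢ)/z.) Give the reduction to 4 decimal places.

Before: below the line — $22, $27, $34, $35; poverty gap index (FGT₁) = 0.101996.
After the $10 transfer: below the line — $32, $37; poverty gap index (FGT₁) = 0.028825.
Reduction = 0.101996 − 0.028825 = 0.0732.

0.0732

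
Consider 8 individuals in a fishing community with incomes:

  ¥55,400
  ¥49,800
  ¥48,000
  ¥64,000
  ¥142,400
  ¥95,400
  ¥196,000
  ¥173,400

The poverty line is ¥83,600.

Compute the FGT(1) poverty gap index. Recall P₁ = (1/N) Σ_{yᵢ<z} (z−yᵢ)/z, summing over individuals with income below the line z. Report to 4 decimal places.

Below the line: ¥48,000, ¥49,800, ¥55,400, ¥64,000 (q = 4 of N = 8).
Shortfall ratios: (83600−48000)/83600 = 0.4258; (83600−49800)/83600 = 0.4043; (83600−55400)/83600 = 0.3373; (83600−64000)/83600 = 0.2344.
Σ = 1.401914. Dividing by the full population N = 8 gives P₁ = 0.1752.

0.1752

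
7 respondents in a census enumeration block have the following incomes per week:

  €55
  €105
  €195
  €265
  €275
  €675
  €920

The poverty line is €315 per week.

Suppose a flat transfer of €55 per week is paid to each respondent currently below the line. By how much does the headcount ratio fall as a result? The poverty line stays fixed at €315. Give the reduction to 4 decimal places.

0.2857

Before: below the line — €55, €105, €195, €265, €275; headcount ratio = 0.714286.
After the €55 transfer: below the line — €110, €160, €250; headcount ratio = 0.428571.
Reduction = 0.714286 − 0.428571 = 0.2857.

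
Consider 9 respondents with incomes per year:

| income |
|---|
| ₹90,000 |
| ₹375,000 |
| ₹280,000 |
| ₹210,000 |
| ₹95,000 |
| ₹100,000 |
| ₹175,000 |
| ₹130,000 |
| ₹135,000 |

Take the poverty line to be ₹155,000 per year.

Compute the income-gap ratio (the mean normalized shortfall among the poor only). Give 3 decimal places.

Below z: ₹90,000, ₹95,000, ₹100,000, ₹130,000, ₹135,000 (q = 5 of N = 9).
Relative gaps: 0.4194, 0.3871, 0.3548, 0.1613, 0.1290; sum = 1.451613.
I averages over the q = 5 poor units only: 1.451613 / 5 = 0.290.

0.290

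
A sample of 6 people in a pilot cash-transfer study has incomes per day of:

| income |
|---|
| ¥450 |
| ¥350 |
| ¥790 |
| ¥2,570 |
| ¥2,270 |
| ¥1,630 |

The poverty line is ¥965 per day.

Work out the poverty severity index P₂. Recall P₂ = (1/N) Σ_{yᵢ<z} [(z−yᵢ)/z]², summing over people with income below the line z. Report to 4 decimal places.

0.1206

Below z: ¥350, ¥450, ¥790 (q = 3 of N = 6).
Relative gaps: (965−350)/965 = 0.6373; (965−450)/965 = 0.5337; (965−790)/965 = 0.1813.
Squared: 0.4062; 0.2848; 0.0329.
Sum = 0.723858; P₂ = 0.723858 / 6 = 0.1206.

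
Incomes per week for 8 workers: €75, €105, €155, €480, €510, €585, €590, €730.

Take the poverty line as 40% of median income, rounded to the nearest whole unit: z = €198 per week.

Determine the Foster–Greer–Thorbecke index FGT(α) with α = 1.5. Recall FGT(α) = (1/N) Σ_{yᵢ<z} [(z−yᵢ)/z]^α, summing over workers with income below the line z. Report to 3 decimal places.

0.114

Below z: €75, €105, €155 (q = 3 of N = 8).
Normalized shortfalls: (198−75)/198 = 0.6212; (198−105)/198 = 0.4697; (198−155)/198 = 0.2172.
Raised to α = 1.5: 0.48962; 0.32190; 0.10121.
Sum = 0.912731; FGT(1.5) = 0.912731 / 8 = 0.114.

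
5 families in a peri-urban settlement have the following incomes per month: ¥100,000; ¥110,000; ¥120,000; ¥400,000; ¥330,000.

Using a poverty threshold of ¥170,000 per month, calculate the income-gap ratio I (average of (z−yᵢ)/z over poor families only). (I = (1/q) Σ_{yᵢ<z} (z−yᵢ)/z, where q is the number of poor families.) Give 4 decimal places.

0.3529

Below the line: ¥100,000, ¥110,000, ¥120,000 (q = 3 of N = 5).
Relative gaps: 0.4118, 0.3529, 0.2941; sum = 1.058824.
I averages over the q = 3 poor units only: 1.058824 / 3 = 0.3529.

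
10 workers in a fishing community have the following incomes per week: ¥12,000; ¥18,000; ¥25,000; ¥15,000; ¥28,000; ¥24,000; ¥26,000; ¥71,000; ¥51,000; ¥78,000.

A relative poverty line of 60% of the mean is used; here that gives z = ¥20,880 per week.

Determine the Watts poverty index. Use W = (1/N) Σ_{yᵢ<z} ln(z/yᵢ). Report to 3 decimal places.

Below z: ¥12,000, ¥15,000, ¥18,000 (q = 3 of N = 10).
ln(z/y) terms: ln(20880/12000) = 0.5539; ln(20880/15000) = 0.3307; ln(20880/18000) = 0.1484.
W = 1.033047 / 10 = 0.103.

0.103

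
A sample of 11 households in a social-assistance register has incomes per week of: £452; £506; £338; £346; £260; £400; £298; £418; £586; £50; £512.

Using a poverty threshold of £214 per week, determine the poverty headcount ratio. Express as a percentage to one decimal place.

1 of the 11 households have income below £214.
H = 1/11 = 9.1%.

9.1%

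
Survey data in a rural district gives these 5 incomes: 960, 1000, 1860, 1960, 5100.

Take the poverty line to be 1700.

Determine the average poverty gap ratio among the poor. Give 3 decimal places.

Incomes under z: 960, 1000 (q = 2 of N = 5).
Relative gaps: 0.4353, 0.4118; sum = 0.847059.
The income-gap ratio divides by q (the poor only): 0.847059 / 2 = 0.424.

0.424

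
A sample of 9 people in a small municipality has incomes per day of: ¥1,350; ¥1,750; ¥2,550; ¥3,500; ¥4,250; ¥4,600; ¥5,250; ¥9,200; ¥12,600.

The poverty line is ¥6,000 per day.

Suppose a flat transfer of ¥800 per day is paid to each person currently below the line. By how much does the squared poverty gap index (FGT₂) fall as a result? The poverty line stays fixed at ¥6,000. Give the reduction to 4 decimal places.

0.0788

Before: below the line — ¥1,350, ¥1,750, ¥2,550, ¥3,500, ¥4,250, ¥4,600, ¥5,250; squared poverty gap index (FGT₂) = 0.195748.
After the ¥800 transfer: below the line — ¥2,150, ¥2,550, ¥3,350, ¥4,300, ¥5,050, ¥5,400; squared poverty gap index (FGT₂) = 0.116975.
Reduction = 0.195748 − 0.116975 = 0.0788.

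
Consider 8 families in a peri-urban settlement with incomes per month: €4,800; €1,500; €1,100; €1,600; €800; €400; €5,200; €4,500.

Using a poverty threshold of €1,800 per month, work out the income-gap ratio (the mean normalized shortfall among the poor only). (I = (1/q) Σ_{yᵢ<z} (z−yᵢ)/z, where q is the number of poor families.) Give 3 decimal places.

Below the line: €400, €800, €1,100, €1,500, €1,600 (q = 5 of N = 8).
Shortfall ratios (z−y)/z: 0.7778, 0.5556, 0.3889, 0.1667, 0.1111; sum = 2.000000.
The income-gap ratio divides by q (the poor only): 2.000000 / 5 = 0.400.

0.400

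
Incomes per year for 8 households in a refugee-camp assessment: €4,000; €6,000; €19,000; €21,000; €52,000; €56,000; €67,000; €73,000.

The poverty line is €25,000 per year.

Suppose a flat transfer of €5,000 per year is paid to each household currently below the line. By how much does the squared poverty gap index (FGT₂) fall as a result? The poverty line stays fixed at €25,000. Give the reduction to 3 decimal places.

0.080

Before: below the line — €4,000, €6,000, €19,000, €21,000; squared poverty gap index (FGT₂) = 0.17080.
After the €5,000 transfer: below the line — €9,000, €11,000, €24,000; squared poverty gap index (FGT₂) = 0.09060.
Reduction = 0.17080 − 0.09060 = 0.080.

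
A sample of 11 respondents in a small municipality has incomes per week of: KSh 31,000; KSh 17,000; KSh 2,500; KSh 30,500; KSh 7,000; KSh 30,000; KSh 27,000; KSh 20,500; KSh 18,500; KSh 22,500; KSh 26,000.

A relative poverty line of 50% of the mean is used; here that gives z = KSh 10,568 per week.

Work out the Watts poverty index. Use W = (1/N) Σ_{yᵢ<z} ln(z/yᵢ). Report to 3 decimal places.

Incomes under z: KSh 2,500, KSh 7,000 (q = 2 of N = 11).
Log gaps: ln(10568/2500) = 1.4415; ln(10568/7000) = 0.4119.
W = 1.853460 / 11 = 0.168.

0.168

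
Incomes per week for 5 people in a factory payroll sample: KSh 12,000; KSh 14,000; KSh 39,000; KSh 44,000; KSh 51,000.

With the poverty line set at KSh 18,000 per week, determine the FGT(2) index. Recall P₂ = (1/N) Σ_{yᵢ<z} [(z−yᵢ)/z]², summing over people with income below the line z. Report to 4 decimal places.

Poor units: KSh 12,000, KSh 14,000 (q = 2 of N = 5).
Gap ratios (z−y)/z: (18000−12000)/18000 = 0.3333; (18000−14000)/18000 = 0.2222.
Squared: 0.1111; 0.0494.
Sum = 0.160494; P₂ = 0.160494 / 5 = 0.0321.

0.0321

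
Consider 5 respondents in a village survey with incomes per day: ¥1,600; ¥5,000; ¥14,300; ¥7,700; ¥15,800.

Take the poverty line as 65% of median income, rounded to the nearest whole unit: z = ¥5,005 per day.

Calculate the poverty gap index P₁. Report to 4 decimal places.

Incomes under z: ¥1,600, ¥5,000 (q = 2 of N = 5).
Normalized shortfalls: (5005−1600)/5005 = 0.6803; (5005−5000)/5005 = 0.0010.
Sum of shortfalls = 0.681319; P₁ averages over all N: 0.681319 / 5 = 0.1363.

0.1363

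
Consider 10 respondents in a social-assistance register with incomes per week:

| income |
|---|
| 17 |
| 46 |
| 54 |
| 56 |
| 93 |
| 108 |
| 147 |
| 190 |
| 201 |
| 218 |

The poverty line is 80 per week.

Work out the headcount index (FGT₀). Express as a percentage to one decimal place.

40.0%

4 of the 10 respondents have income below 80.
H = 4/10 = 40.0%.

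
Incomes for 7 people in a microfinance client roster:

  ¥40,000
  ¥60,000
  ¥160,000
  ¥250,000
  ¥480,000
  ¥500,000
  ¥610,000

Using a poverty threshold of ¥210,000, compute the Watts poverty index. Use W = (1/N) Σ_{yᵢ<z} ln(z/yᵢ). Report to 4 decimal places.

0.4547

Below the line: ¥40,000, ¥60,000, ¥160,000 (q = 3 of N = 7).
Log shortfalls: ln(210000/40000) = 1.6582; ln(210000/60000) = 1.2528; ln(210000/160000) = 0.2719.
W = 3.182925 / 7 = 0.4547.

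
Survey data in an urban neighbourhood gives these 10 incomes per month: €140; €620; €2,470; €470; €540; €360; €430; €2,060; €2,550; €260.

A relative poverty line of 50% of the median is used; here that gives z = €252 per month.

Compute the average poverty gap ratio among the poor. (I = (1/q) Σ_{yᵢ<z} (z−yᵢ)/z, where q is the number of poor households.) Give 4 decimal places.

Incomes under z: €140 (q = 1 of N = 10).
Relative gaps: 0.4444; sum = 0.444444.
The income-gap ratio divides by q (the poor only): 0.444444 / 1 = 0.4444.

0.4444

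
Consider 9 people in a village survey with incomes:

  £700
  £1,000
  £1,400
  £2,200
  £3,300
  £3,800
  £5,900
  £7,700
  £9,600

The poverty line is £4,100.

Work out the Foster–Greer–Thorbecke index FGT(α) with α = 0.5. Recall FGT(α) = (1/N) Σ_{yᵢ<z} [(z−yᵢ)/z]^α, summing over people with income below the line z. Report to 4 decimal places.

Poor units: £700, £1,000, £1,400, £2,200, £3,300, £3,800 (q = 6 of N = 9).
Shortfall ratios: (4100−700)/4100 = 0.8293; (4100−1000)/4100 = 0.7561; (4100−1400)/4100 = 0.6585; (4100−2200)/4100 = 0.4634; (4100−3300)/4100 = 0.1951; (4100−3800)/4100 = 0.0732.
Raised to α = 0.5: 0.91064; 0.86954; 0.81150; 0.68075; 0.44173; 0.27050.
Sum = 3.984656; FGT(0.5) = 3.984656 / 9 = 0.4427.

0.4427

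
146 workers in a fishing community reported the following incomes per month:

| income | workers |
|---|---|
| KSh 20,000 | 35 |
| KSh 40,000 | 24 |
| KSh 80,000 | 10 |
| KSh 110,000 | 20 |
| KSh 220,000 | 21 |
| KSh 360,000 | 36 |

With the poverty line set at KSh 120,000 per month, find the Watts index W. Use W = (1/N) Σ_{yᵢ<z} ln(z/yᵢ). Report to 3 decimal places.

Below the line: 35×KSh 20,000, 24×KSh 40,000, 10×KSh 80,000, 20×KSh 110,000 (q = 89 of N = 146).
Log shortfalls: ln(120000/20000) = 1.7918 (×35); ln(120000/40000) = 1.0986 (×24); ln(120000/80000) = 0.4055 (×10); ln(120000/110000) = 0.0870 (×20).
W = 94.873155 / 146 = 0.650.

0.650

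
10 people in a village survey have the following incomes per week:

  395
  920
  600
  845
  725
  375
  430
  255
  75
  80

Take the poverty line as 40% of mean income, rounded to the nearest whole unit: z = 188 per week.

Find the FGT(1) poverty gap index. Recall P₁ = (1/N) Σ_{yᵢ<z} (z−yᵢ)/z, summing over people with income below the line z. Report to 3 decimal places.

Poor units: 75, 80 (q = 2 of N = 10).
Relative gaps: (188−75)/188 = 0.6011; (188−80)/188 = 0.5745.
Sum of shortfalls = 1.175532; P₁ averages over all N: 1.175532 / 10 = 0.118.

0.118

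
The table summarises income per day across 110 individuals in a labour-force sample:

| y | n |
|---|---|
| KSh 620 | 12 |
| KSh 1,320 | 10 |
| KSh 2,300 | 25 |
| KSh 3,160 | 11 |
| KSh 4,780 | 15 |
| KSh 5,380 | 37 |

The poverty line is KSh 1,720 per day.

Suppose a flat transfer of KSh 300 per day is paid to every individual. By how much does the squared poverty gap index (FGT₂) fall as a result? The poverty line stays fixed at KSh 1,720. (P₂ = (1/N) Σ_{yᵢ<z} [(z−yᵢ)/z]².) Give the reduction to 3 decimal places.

Before: below the line — 12×KSh 620, 10×KSh 1,320; squared poverty gap index (FGT₂) = 0.04954.
After the KSh 300 transfer: below the line — 12×KSh 920, 10×KSh 1,620; squared poverty gap index (FGT₂) = 0.02391.
Reduction = 0.04954 − 0.02391 = 0.026.

0.026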